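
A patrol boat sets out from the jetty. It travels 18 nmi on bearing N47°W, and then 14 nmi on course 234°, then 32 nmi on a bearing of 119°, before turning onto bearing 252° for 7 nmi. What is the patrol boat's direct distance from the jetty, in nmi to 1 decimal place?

Leg 1 (N47°W, 18 nmi): east 18 sin 313° = -13.16, north 18 cos 313° = 12.28
Leg 2 (234°, 14 nmi): east 14 sin 234° = -11.33, north 14 cos 234° = -8.23
Leg 3 (119°, 32 nmi): east 32 sin 119° = 27.99, north 32 cos 119° = -15.51
Leg 4 (252°, 7 nmi): east 7 sin 252° = -6.66, north 7 cos 252° = -2.16
Net: -3.16 east, -13.63 north. Distance = √((-3.16)² + (-13.63)²) = 13.992 nmi.

14.0 nmi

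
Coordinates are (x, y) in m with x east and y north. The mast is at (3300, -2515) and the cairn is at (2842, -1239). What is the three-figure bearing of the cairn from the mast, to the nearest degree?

340°

Δeast = 2842 − 3300 = -458.00; Δnorth = -1239 − -2515 = 1276.00.
Bearing = atan2(Δeast, Δnorth) mod 360° = 340.26° ≈ 340°.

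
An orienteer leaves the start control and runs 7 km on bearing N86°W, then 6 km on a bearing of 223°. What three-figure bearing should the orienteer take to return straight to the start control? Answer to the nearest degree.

071°

Leg 1 (N86°W, 7 km): east 7 sin 274° = -6.98, north 7 cos 274° = 0.49
Leg 2 (223°, 6 km): east 6 sin 223° = -4.09, north 6 cos 223° = -4.39
Net displacement: -11.07 east, -3.90 north. Direction back to start is (11.07, 3.90): bearing = atan2(11.07, 3.90) mod 360° = 70.60° ≈ 071°.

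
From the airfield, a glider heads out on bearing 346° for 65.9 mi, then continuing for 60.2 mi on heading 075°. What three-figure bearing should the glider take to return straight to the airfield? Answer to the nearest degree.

Leg 1 (346°, 65.9 mi): east 65.9 sin 346° = -15.94, north 65.9 cos 346° = 63.94
Leg 2 (075°, 60.2 mi): east 60.2 sin 75° = 58.15, north 60.2 cos 75° = 15.58
Net displacement: 42.21 east, 79.52 north. Direction back to start is (-42.21, -79.52): bearing = atan2(-42.21, -79.52) mod 360° = 207.96° ≈ 208°.

208°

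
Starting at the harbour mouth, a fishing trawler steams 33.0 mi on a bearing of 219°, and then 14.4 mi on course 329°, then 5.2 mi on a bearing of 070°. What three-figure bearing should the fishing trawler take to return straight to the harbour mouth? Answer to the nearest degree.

Leg 1 (219°, 33.0 mi): east 33.0 sin 219° = -20.77, north 33.0 cos 219° = -25.65
Leg 2 (329°, 14.4 mi): east 14.4 sin 329° = -7.42, north 14.4 cos 329° = 12.34
Leg 3 (070°, 5.2 mi): east 5.2 sin 70° = 4.89, north 5.2 cos 70° = 1.78
Net displacement: -23.30 east, -11.52 north. Direction back to start is (23.30, 11.52): bearing = atan2(23.30, 11.52) mod 360° = 63.68° ≈ 064°.

064°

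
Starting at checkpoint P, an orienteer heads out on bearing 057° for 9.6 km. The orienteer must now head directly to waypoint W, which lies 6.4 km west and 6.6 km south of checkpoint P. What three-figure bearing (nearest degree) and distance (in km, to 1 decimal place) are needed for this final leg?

231°, 18.7 km

Leg 1 (057°, 9.6 km): east 9.6 sin 57° = 8.05, north 9.6 cos 57° = 5.23
Current position: (8.05, 5.23). Target: (-6.4, -6.6). Remaining: Δeast = -14.45, Δnorth = -11.83.
Bearing = atan2(-14.45, -11.83) mod 360° = 230.70°; distance = √((-14.45)² + (-11.83)²) = 18.675 km.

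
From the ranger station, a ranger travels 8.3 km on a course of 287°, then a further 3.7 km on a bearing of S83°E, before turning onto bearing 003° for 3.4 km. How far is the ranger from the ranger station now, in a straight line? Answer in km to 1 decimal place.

Leg 1 (287°, 8.3 km): east 8.3 sin 287° = -7.94, north 8.3 cos 287° = 2.43
Leg 2 (S83°E, 3.7 km): east 3.7 sin 97° = 3.67, north 3.7 cos 97° = -0.45
Leg 3 (003°, 3.4 km): east 3.4 sin 3° = 0.18, north 3.4 cos 3° = 3.40
Net: -4.09 east, 5.37 north. Distance = √((-4.09)² + (5.37)²) = 6.749 km.

6.7 km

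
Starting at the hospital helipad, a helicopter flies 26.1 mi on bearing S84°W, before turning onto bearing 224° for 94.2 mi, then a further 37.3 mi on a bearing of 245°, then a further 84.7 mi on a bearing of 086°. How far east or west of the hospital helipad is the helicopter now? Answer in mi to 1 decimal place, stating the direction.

40.7 mi west

Leg 1 (S84°W, 26.1 mi): east 26.1 sin 264° = -25.96, north 26.1 cos 264° = -2.73
Leg 2 (224°, 94.2 mi): east 94.2 sin 224° = -65.44, north 94.2 cos 224° = -67.76
Leg 3 (245°, 37.3 mi): east 37.3 sin 245° = -33.81, north 37.3 cos 245° = -15.76
Leg 4 (086°, 84.7 mi): east 84.7 sin 86° = 84.49, north 84.7 cos 86° = 5.91
Net east component: -40.71 mi.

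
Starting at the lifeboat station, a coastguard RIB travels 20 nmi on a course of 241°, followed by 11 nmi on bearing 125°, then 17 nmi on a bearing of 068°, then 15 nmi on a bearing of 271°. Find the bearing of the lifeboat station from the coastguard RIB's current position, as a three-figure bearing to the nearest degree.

Leg 1 (241°, 20 nmi): east 20 sin 241° = -17.49, north 20 cos 241° = -9.70
Leg 2 (125°, 11 nmi): east 11 sin 125° = 9.01, north 11 cos 125° = -6.31
Leg 3 (068°, 17 nmi): east 17 sin 68° = 15.76, north 17 cos 68° = 6.37
Leg 4 (271°, 15 nmi): east 15 sin 271° = -15.00, north 15 cos 271° = 0.26
Net displacement: -7.72 east, -9.38 north. Direction back to start is (7.72, 9.38): bearing = atan2(7.72, 9.38) mod 360° = 39.46° ≈ 039°.

039°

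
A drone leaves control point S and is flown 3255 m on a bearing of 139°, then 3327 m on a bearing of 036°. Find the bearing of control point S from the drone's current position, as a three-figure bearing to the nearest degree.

Leg 1 (139°, 3255 m): east 3255 sin 139° = 2135.47, north 3255 cos 139° = -2456.58
Leg 2 (036°, 3327 m): east 3327 sin 36° = 1955.56, north 3327 cos 36° = 2691.60
Net displacement: 4091.03 east, 235.02 north. Direction back to start is (-4091.03, -235.02): bearing = atan2(-4091.03, -235.02) mod 360° = 266.71° ≈ 267°.

267°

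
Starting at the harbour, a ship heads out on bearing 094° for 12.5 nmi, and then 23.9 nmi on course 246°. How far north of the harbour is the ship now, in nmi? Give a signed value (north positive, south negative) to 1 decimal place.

-10.6 nmi

Leg 1 (094°, 12.5 nmi): east 12.5 sin 94° = 12.47, north 12.5 cos 94° = -0.87
Leg 2 (246°, 23.9 nmi): east 23.9 sin 246° = -21.83, north 23.9 cos 246° = -9.72
Net north component: -10.59 nmi.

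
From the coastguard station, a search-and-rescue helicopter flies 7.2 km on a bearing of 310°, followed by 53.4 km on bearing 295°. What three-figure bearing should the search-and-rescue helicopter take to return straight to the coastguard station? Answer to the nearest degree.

117°

Leg 1 (310°, 7.2 km): east 7.2 sin 310° = -5.52, north 7.2 cos 310° = 4.63
Leg 2 (295°, 53.4 km): east 53.4 sin 295° = -48.40, north 53.4 cos 295° = 22.57
Net displacement: -53.91 east, 27.20 north. Direction back to start is (53.91, -27.20): bearing = atan2(53.91, -27.20) mod 360° = 116.77° ≈ 117°.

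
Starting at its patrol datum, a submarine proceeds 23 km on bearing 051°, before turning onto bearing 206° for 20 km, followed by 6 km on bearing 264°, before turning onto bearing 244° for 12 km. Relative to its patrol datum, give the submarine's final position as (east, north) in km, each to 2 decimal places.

Leg 1 (051°, 23 km): east 23 sin 51° = 17.87, north 23 cos 51° = 14.47
Leg 2 (206°, 20 km): east 20 sin 206° = -8.77, north 20 cos 206° = -17.98
Leg 3 (264°, 6 km): east 6 sin 264° = -5.97, north 6 cos 264° = -0.63
Leg 4 (244°, 12 km): east 12 sin 244° = -10.79, north 12 cos 244° = -5.26
Summing: -7.65 km east, -9.39 km north → (-7.65, -9.39).

(-7.65, -9.39)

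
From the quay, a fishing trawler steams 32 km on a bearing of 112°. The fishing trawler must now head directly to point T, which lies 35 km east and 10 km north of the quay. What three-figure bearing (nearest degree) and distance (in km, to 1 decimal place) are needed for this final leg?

014°, 22.6 km

Leg 1 (112°, 32 km): east 32 sin 112° = 29.67, north 32 cos 112° = -11.99
Current position: (29.67, -11.99). Target: (35, 10). Remaining: Δeast = 5.33, Δnorth = 21.99.
Bearing = atan2(5.33, 21.99) mod 360° = 13.63°; distance = √((5.33)² + (21.99)²) = 22.624 km.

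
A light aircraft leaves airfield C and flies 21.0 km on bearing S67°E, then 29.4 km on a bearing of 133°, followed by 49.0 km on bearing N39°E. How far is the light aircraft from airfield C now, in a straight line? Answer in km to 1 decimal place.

Leg 1 (S67°E, 21.0 km): east 21.0 sin 113° = 19.33, north 21.0 cos 113° = -8.21
Leg 2 (133°, 29.4 km): east 29.4 sin 133° = 21.50, north 29.4 cos 133° = -20.05
Leg 3 (N39°E, 49.0 km): east 49.0 sin 39° = 30.84, north 49.0 cos 39° = 38.08
Net: 71.67 east, 9.82 north. Distance = √((71.67)² + (9.82)²) = 72.339 km.

72.3 km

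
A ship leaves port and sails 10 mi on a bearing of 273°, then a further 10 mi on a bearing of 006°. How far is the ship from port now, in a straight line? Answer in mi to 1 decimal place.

Leg 1 (273°, 10 mi): east 10 sin 273° = -9.99, north 10 cos 273° = 0.52
Leg 2 (006°, 10 mi): east 10 sin 6° = 1.05, north 10 cos 6° = 9.95
Net: -8.94 east, 10.47 north. Distance = √((-8.94)² + (10.47)²) = 13.767 mi.

13.8 mi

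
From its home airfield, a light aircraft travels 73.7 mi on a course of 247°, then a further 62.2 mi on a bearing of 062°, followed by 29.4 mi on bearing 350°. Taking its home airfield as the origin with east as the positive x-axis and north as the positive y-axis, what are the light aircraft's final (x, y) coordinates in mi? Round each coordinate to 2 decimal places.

(-18.03, 29.36)

Leg 1 (247°, 73.7 mi): east 73.7 sin 247° = -67.84, north 73.7 cos 247° = -28.80
Leg 2 (062°, 62.2 mi): east 62.2 sin 62° = 54.92, north 62.2 cos 62° = 29.20
Leg 3 (350°, 29.4 mi): east 29.4 sin 350° = -5.11, north 29.4 cos 350° = 28.95
Summing: -18.03 mi east, 29.36 mi north → (-18.03, 29.36).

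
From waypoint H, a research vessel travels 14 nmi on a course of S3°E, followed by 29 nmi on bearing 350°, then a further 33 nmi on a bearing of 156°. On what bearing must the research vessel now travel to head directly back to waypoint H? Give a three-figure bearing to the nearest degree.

330°

Leg 1 (S3°E, 14 nmi): east 14 sin 177° = 0.73, north 14 cos 177° = -13.98
Leg 2 (350°, 29 nmi): east 29 sin 350° = -5.04, north 29 cos 350° = 28.56
Leg 3 (156°, 33 nmi): east 33 sin 156° = 13.42, north 33 cos 156° = -30.15
Net displacement: 9.12 east, -15.57 north. Direction back to start is (-9.12, 15.57): bearing = atan2(-9.12, 15.57) mod 360° = 329.64° ≈ 330°.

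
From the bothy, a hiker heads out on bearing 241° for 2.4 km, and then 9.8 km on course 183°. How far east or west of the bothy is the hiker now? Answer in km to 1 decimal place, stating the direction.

2.6 km west

Leg 1 (241°, 2.4 km): east 2.4 sin 241° = -2.10, north 2.4 cos 241° = -1.16
Leg 2 (183°, 9.8 km): east 9.8 sin 183° = -0.51, north 9.8 cos 183° = -9.79
Net east component: -2.61 km.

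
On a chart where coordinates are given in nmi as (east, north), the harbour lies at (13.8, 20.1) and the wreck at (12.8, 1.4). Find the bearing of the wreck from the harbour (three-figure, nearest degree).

183°

Δeast = 12.8 − 13.8 = -1.00; Δnorth = 1.4 − 20.1 = -18.70.
Bearing = atan2(Δeast, Δnorth) mod 360° = 183.06° ≈ 183°.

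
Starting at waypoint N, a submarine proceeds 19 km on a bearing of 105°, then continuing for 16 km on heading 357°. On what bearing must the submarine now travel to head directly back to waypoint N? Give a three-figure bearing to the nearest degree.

238°

Leg 1 (105°, 19 km): east 19 sin 105° = 18.35, north 19 cos 105° = -4.92
Leg 2 (357°, 16 km): east 16 sin 357° = -0.84, north 16 cos 357° = 15.98
Net displacement: 17.52 east, 11.06 north. Direction back to start is (-17.52, -11.06): bearing = atan2(-17.52, -11.06) mod 360° = 237.73° ≈ 238°.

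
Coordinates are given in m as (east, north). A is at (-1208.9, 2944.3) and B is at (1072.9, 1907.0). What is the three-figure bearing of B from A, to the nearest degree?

114°

Δeast = 1072.9 − -1208.9 = 2281.80; Δnorth = 1907.0 − 2944.3 = -1037.30.
Bearing = atan2(Δeast, Δnorth) mod 360° = 114.45° ≈ 114°.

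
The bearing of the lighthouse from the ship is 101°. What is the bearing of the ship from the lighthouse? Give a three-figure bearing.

281°

Back-bearing = 101° + 180° = 281°.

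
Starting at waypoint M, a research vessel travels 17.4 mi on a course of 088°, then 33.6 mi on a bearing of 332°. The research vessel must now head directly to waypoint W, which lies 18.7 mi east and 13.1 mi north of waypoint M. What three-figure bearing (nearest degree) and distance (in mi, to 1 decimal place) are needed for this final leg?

Leg 1 (088°, 17.4 mi): east 17.4 sin 88° = 17.39, north 17.4 cos 88° = 0.61
Leg 2 (332°, 33.6 mi): east 33.6 sin 332° = -15.77, north 33.6 cos 332° = 29.67
Current position: (1.62, 30.27). Target: (18.7, 13.1). Remaining: Δeast = 17.08, Δnorth = -17.17.
Bearing = atan2(17.08, -17.17) mod 360° = 135.15°; distance = √((17.08)² + (-17.17)²) = 24.225 mi.

135°, 24.2 mi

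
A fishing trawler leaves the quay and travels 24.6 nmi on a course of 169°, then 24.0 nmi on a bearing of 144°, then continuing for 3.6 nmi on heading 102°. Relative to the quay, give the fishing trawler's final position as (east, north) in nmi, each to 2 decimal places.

Leg 1 (169°, 24.6 nmi): east 24.6 sin 169° = 4.69, north 24.6 cos 169° = -24.15
Leg 2 (144°, 24.0 nmi): east 24.0 sin 144° = 14.11, north 24.0 cos 144° = -19.42
Leg 3 (102°, 3.6 nmi): east 3.6 sin 102° = 3.52, north 3.6 cos 102° = -0.75
Summing: 22.32 nmi east, -44.31 nmi north → (22.32, -44.31).

(22.32, -44.31)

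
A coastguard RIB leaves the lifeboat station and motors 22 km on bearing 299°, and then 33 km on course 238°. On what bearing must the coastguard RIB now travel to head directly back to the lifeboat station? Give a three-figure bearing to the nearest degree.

082°

Leg 1 (299°, 22 km): east 22 sin 299° = -19.24, north 22 cos 299° = 10.67
Leg 2 (238°, 33 km): east 33 sin 238° = -27.99, north 33 cos 238° = -17.49
Net displacement: -47.23 east, -6.82 north. Direction back to start is (47.23, 6.82): bearing = atan2(47.23, 6.82) mod 360° = 81.78° ≈ 082°.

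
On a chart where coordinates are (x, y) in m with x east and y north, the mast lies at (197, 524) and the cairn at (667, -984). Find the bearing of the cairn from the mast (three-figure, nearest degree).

163°

Δeast = 667 − 197 = 470.00; Δnorth = -984 − 524 = -1508.00.
Bearing = atan2(Δeast, Δnorth) mod 360° = 162.69° ≈ 163°.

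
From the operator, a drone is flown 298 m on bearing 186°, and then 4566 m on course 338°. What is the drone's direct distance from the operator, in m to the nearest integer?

4305 m

Leg 1 (186°, 298 m): east 298 sin 186° = -31.15, north 298 cos 186° = -296.37
Leg 2 (338°, 4566 m): east 4566 sin 338° = -1710.45, north 4566 cos 338° = 4233.52
Net: -1741.60 east, 3937.15 north. Distance = √((-1741.60)² + (3937.15)²) = 4305.155 m.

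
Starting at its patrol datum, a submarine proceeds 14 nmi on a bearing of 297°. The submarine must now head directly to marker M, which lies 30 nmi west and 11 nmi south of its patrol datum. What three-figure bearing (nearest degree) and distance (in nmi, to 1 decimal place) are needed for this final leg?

Leg 1 (297°, 14 nmi): east 14 sin 297° = -12.47, north 14 cos 297° = 6.36
Current position: (-12.47, 6.36). Target: (-30, -11). Remaining: Δeast = -17.53, Δnorth = -17.36.
Bearing = atan2(-17.53, -17.36) mod 360° = 225.28°; distance = √((-17.53)² + (-17.36)²) = 24.665 nmi.

225°, 24.7 nmi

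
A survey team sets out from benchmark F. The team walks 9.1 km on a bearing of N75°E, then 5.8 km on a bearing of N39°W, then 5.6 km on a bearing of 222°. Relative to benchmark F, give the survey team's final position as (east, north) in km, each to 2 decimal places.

(1.39, 2.70)

Leg 1 (N75°E, 9.1 km): east 9.1 sin 75° = 8.79, north 9.1 cos 75° = 2.36
Leg 2 (N39°W, 5.8 km): east 5.8 sin 321° = -3.65, north 5.8 cos 321° = 4.51
Leg 3 (222°, 5.6 km): east 5.6 sin 222° = -3.75, north 5.6 cos 222° = -4.16
Summing: 1.39 km east, 2.70 km north → (1.39, 2.70).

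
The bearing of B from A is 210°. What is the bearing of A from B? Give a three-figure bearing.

030°

Back-bearing = 210° − 180° = 030°.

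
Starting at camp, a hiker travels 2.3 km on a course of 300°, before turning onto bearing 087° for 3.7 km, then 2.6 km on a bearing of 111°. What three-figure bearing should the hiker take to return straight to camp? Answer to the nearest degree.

264°

Leg 1 (300°, 2.3 km): east 2.3 sin 300° = -1.99, north 2.3 cos 300° = 1.15
Leg 2 (087°, 3.7 km): east 3.7 sin 87° = 3.69, north 3.7 cos 87° = 0.19
Leg 3 (111°, 2.6 km): east 2.6 sin 111° = 2.43, north 2.6 cos 111° = -0.93
Net displacement: 4.13 east, 0.41 north. Direction back to start is (-4.13, -0.41): bearing = atan2(-4.13, -0.41) mod 360° = 264.31° ≈ 264°.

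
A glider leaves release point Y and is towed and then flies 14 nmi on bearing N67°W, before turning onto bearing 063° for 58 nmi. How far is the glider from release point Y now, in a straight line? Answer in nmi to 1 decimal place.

50.2 nmi

Leg 1 (N67°W, 14 nmi): east 14 sin 293° = -12.89, north 14 cos 293° = 5.47
Leg 2 (063°, 58 nmi): east 58 sin 63° = 51.68, north 58 cos 63° = 26.33
Net: 38.79 east, 31.80 north. Distance = √((38.79)² + (31.80)²) = 50.161 nmi.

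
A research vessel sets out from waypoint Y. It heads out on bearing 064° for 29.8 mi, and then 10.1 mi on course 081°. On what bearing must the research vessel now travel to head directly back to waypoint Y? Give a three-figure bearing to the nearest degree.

Leg 1 (064°, 29.8 mi): east 29.8 sin 64° = 26.78, north 29.8 cos 64° = 13.06
Leg 2 (081°, 10.1 mi): east 10.1 sin 81° = 9.98, north 10.1 cos 81° = 1.58
Net displacement: 36.76 east, 14.64 north. Direction back to start is (-36.76, -14.64): bearing = atan2(-36.76, -14.64) mod 360° = 248.28° ≈ 248°.

248°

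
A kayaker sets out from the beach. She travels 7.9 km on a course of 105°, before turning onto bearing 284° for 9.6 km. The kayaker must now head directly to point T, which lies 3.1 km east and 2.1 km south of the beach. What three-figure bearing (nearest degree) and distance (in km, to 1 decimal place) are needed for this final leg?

Leg 1 (105°, 7.9 km): east 7.9 sin 105° = 7.63, north 7.9 cos 105° = -2.04
Leg 2 (284°, 9.6 km): east 9.6 sin 284° = -9.31, north 9.6 cos 284° = 2.32
Current position: (-1.68, 0.28). Target: (3.1, -2.1). Remaining: Δeast = 4.78, Δnorth = -2.38.
Bearing = atan2(4.78, -2.38) mod 360° = 116.43°; distance = √((4.78)² + (-2.38)²) = 5.342 km.

116°, 5.3 km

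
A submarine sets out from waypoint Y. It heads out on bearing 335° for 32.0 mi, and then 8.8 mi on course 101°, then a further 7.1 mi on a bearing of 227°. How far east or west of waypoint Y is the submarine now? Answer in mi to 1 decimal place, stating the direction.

10.1 mi west

Leg 1 (335°, 32.0 mi): east 32.0 sin 335° = -13.52, north 32.0 cos 335° = 29.00
Leg 2 (101°, 8.8 mi): east 8.8 sin 101° = 8.64, north 8.8 cos 101° = -1.68
Leg 3 (227°, 7.1 mi): east 7.1 sin 227° = -5.19, north 7.1 cos 227° = -4.84
Net east component: -10.08 mi.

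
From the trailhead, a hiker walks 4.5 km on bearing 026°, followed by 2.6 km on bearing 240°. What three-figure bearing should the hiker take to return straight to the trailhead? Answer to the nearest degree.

174°

Leg 1 (026°, 4.5 km): east 4.5 sin 26° = 1.97, north 4.5 cos 26° = 4.04
Leg 2 (240°, 2.6 km): east 2.6 sin 240° = -2.25, north 2.6 cos 240° = -1.30
Net displacement: -0.28 east, 2.74 north. Direction back to start is (0.28, -2.74): bearing = atan2(0.28, -2.74) mod 360° = 174.20° ≈ 174°.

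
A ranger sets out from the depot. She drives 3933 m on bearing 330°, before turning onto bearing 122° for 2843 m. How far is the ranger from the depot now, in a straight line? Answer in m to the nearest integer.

1951 m

Leg 1 (330°, 3933 m): east 3933 sin 330° = -1966.50, north 3933 cos 330° = 3406.08
Leg 2 (122°, 2843 m): east 2843 sin 122° = 2411.00, north 2843 cos 122° = -1506.56
Net: 444.50 east, 1899.52 north. Distance = √((444.50)² + (1899.52)²) = 1950.832 m.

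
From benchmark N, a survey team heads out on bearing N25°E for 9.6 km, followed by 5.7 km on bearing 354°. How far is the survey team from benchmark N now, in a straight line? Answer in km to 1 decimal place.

14.8 km

Leg 1 (N25°E, 9.6 km): east 9.6 sin 25° = 4.06, north 9.6 cos 25° = 8.70
Leg 2 (354°, 5.7 km): east 5.7 sin 354° = -0.60, north 5.7 cos 354° = 5.67
Net: 3.46 east, 14.37 north. Distance = √((3.46)² + (14.37)²) = 14.780 km.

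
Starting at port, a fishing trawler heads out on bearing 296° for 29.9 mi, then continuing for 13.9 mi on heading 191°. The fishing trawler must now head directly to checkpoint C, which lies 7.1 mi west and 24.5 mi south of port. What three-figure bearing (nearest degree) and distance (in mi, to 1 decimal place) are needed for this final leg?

137°, 32.8 mi

Leg 1 (296°, 29.9 mi): east 29.9 sin 296° = -26.87, north 29.9 cos 296° = 13.11
Leg 2 (191°, 13.9 mi): east 13.9 sin 191° = -2.65, north 13.9 cos 191° = -13.64
Current position: (-29.53, -0.54). Target: (-7.1, -24.5). Remaining: Δeast = 22.43, Δnorth = -23.96.
Bearing = atan2(22.43, -23.96) mod 360° = 136.90°; distance = √((22.43)² + (-23.96)²) = 32.820 mi.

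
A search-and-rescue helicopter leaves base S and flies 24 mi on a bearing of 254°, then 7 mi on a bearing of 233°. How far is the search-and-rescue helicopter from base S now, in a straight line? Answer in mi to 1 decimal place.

Leg 1 (254°, 24 mi): east 24 sin 254° = -23.07, north 24 cos 254° = -6.62
Leg 2 (233°, 7 mi): east 7 sin 233° = -5.59, north 7 cos 233° = -4.21
Net: -28.66 east, -10.83 north. Distance = √((-28.66)² + (-10.83)²) = 30.638 mi.

30.6 mi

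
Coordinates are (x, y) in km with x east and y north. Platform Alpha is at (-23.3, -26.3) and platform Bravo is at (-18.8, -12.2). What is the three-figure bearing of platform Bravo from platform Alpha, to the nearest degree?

018°

Δeast = -18.8 − -23.3 = 4.50; Δnorth = -12.2 − -26.3 = 14.10.
Bearing = atan2(Δeast, Δnorth) mod 360° = 17.70° ≈ 018°.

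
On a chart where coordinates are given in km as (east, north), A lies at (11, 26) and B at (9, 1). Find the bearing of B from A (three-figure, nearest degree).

Δeast = 9 − 11 = -2.00; Δnorth = 1 − 26 = -25.00.
Bearing = atan2(Δeast, Δnorth) mod 360° = 184.57° ≈ 185°.

185°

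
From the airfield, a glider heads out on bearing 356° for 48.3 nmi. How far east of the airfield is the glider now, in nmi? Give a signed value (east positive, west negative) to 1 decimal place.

Leg 1 (356°, 48.3 nmi): east 48.3 sin 356° = -3.37, north 48.3 cos 356° = 48.18
Net east component: -3.37 nmi.

-3.4 nmi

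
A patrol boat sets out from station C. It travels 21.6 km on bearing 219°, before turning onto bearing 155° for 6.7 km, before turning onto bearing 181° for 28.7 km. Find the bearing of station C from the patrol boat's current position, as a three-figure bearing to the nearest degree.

012°

Leg 1 (219°, 21.6 km): east 21.6 sin 219° = -13.59, north 21.6 cos 219° = -16.79
Leg 2 (155°, 6.7 km): east 6.7 sin 155° = 2.83, north 6.7 cos 155° = -6.07
Leg 3 (181°, 28.7 km): east 28.7 sin 181° = -0.50, north 28.7 cos 181° = -28.70
Net displacement: -11.26 east, -51.55 north. Direction back to start is (11.26, 51.55): bearing = atan2(11.26, 51.55) mod 360° = 12.32° ≈ 012°.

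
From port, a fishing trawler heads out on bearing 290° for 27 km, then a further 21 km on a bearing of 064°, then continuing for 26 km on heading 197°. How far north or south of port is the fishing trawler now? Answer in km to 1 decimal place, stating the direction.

Leg 1 (290°, 27 km): east 27 sin 290° = -25.37, north 27 cos 290° = 9.23
Leg 2 (064°, 21 km): east 21 sin 64° = 18.87, north 21 cos 64° = 9.21
Leg 3 (197°, 26 km): east 26 sin 197° = -7.60, north 26 cos 197° = -24.86
Net north component: -6.42 km.

6.4 km south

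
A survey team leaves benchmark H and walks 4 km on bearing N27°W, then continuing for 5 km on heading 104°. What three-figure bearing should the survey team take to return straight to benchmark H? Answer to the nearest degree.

Leg 1 (N27°W, 4 km): east 4 sin 333° = -1.82, north 4 cos 333° = 3.56
Leg 2 (104°, 5 km): east 5 sin 104° = 4.85, north 5 cos 104° = -1.21
Net displacement: 3.04 east, 2.35 north. Direction back to start is (-3.04, -2.35): bearing = atan2(-3.04, -2.35) mod 360° = 232.20° ≈ 232°.

232°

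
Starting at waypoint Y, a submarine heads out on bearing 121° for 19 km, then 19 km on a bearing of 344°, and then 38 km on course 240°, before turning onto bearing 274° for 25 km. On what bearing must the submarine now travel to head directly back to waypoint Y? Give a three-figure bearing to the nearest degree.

Leg 1 (121°, 19 km): east 19 sin 121° = 16.29, north 19 cos 121° = -9.79
Leg 2 (344°, 19 km): east 19 sin 344° = -5.24, north 19 cos 344° = 18.26
Leg 3 (240°, 38 km): east 38 sin 240° = -32.91, north 38 cos 240° = -19.00
Leg 4 (274°, 25 km): east 25 sin 274° = -24.94, north 25 cos 274° = 1.74
Net displacement: -46.80 east, -8.78 north. Direction back to start is (46.80, 8.78): bearing = atan2(46.80, 8.78) mod 360° = 79.38° ≈ 079°.

079°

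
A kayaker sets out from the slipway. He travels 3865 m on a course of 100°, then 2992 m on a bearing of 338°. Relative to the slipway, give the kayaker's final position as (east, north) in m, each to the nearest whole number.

(2685, 2103)

Leg 1 (100°, 3865 m): east 3865 sin 100° = 3806.28, north 3865 cos 100° = -671.15
Leg 2 (338°, 2992 m): east 2992 sin 338° = -1120.82, north 2992 cos 338° = 2774.13
Summing: 2685.46 m east, 2102.98 m north → (2685, 2103).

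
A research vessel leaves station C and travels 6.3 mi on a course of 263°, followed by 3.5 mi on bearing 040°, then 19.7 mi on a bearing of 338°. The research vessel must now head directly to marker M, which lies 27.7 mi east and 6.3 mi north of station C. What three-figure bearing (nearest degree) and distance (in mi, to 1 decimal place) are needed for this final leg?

Leg 1 (263°, 6.3 mi): east 6.3 sin 263° = -6.25, north 6.3 cos 263° = -0.77
Leg 2 (040°, 3.5 mi): east 3.5 sin 40° = 2.25, north 3.5 cos 40° = 2.68
Leg 3 (338°, 19.7 mi): east 19.7 sin 338° = -7.38, north 19.7 cos 338° = 18.27
Current position: (-11.38, 20.18). Target: (27.7, 6.3). Remaining: Δeast = 39.08, Δnorth = -13.88.
Bearing = atan2(39.08, -13.88) mod 360° = 109.55°; distance = √((39.08)² + (-13.88)²) = 41.474 mi.

110°, 41.5 mi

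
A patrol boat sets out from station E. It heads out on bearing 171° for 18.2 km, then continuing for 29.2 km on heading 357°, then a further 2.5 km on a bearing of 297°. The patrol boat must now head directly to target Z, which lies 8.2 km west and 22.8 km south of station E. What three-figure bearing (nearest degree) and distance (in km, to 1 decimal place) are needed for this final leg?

192°, 35.9 km

Leg 1 (171°, 18.2 km): east 18.2 sin 171° = 2.85, north 18.2 cos 171° = -17.98
Leg 2 (357°, 29.2 km): east 29.2 sin 357° = -1.53, north 29.2 cos 357° = 29.16
Leg 3 (297°, 2.5 km): east 2.5 sin 297° = -2.23, north 2.5 cos 297° = 1.13
Current position: (-0.91, 12.32). Target: (-8.2, -22.8). Remaining: Δeast = -7.29, Δnorth = -35.12.
Bearing = atan2(-7.29, -35.12) mod 360° = 191.73°; distance = √((-7.29)² + (-35.12)²) = 35.868 km.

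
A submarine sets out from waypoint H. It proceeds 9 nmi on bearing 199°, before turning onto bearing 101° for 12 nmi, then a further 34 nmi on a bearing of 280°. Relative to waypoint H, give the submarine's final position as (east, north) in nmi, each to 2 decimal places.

(-24.63, -4.90)

Leg 1 (199°, 9 nmi): east 9 sin 199° = -2.93, north 9 cos 199° = -8.51
Leg 2 (101°, 12 nmi): east 12 sin 101° = 11.78, north 12 cos 101° = -2.29
Leg 3 (280°, 34 nmi): east 34 sin 280° = -33.48, north 34 cos 280° = 5.90
Summing: -24.63 nmi east, -4.90 nmi north → (-24.63, -4.90).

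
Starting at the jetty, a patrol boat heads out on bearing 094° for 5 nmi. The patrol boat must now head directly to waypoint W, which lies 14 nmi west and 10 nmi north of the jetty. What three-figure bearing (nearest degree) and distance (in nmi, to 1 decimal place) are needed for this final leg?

Leg 1 (094°, 5 nmi): east 5 sin 94° = 4.99, north 5 cos 94° = -0.35
Current position: (4.99, -0.35). Target: (-14, 10). Remaining: Δeast = -18.99, Δnorth = 10.35.
Bearing = atan2(-18.99, 10.35) mod 360° = 298.59°; distance = √((-18.99)² + (10.35)²) = 21.625 nmi.

299°, 21.6 nmi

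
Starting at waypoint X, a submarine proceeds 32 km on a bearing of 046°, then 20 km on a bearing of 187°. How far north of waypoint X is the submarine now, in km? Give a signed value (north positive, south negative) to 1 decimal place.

2.4 km

Leg 1 (046°, 32 km): east 32 sin 46° = 23.02, north 32 cos 46° = 22.23
Leg 2 (187°, 20 km): east 20 sin 187° = -2.44, north 20 cos 187° = -19.85
Net north component: 2.38 km.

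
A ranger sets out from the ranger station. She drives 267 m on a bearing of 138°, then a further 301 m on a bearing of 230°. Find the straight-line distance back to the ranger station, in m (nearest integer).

395 m

Leg 1 (138°, 267 m): east 267 sin 138° = 178.66, north 267 cos 138° = -198.42
Leg 2 (230°, 301 m): east 301 sin 230° = -230.58, north 301 cos 230° = -193.48
Net: -51.92 east, -391.90 north. Distance = √((-51.92)² + (-391.90)²) = 395.323 m.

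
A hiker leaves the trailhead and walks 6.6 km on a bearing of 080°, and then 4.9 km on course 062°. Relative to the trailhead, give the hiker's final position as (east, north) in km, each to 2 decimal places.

Leg 1 (080°, 6.6 km): east 6.6 sin 80° = 6.50, north 6.6 cos 80° = 1.15
Leg 2 (062°, 4.9 km): east 4.9 sin 62° = 4.33, north 4.9 cos 62° = 2.30
Summing: 10.83 km east, 3.45 km north → (10.83, 3.45).

(10.83, 3.45)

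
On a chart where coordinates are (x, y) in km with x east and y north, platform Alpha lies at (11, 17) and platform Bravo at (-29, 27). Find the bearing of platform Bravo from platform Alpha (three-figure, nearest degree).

284°

Δeast = -29 − 11 = -40.00; Δnorth = 27 − 17 = 10.00.
Bearing = atan2(Δeast, Δnorth) mod 360° = 284.04° ≈ 284°.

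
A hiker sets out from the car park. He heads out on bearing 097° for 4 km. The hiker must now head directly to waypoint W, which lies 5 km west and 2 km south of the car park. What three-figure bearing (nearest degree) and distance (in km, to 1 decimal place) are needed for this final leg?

260°, 9.1 km

Leg 1 (097°, 4 km): east 4 sin 97° = 3.97, north 4 cos 97° = -0.49
Current position: (3.97, -0.49). Target: (-5, -2). Remaining: Δeast = -8.97, Δnorth = -1.51.
Bearing = atan2(-8.97, -1.51) mod 360° = 260.43°; distance = √((-8.97)² + (-1.51)²) = 9.097 km.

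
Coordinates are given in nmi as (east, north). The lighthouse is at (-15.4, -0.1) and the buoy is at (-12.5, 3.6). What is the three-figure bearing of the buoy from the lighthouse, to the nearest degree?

038°

Δeast = -12.5 − -15.4 = 2.90; Δnorth = 3.6 − -0.1 = 3.70.
Bearing = atan2(Δeast, Δnorth) mod 360° = 38.09° ≈ 038°.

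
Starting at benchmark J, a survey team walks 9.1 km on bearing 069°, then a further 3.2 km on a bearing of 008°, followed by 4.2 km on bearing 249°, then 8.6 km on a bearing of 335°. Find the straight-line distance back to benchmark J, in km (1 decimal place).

Leg 1 (069°, 9.1 km): east 9.1 sin 69° = 8.50, north 9.1 cos 69° = 3.26
Leg 2 (008°, 3.2 km): east 3.2 sin 8° = 0.45, north 3.2 cos 8° = 3.17
Leg 3 (249°, 4.2 km): east 4.2 sin 249° = -3.92, north 4.2 cos 249° = -1.51
Leg 4 (335°, 8.6 km): east 8.6 sin 335° = -3.63, north 8.6 cos 335° = 7.79
Net: 1.39 east, 12.72 north. Distance = √((1.39)² + (12.72)²) = 12.794 km.

12.8 km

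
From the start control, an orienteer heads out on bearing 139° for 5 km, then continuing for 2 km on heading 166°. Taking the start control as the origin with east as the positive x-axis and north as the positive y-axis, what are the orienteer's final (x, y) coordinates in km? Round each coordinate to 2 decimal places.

Leg 1 (139°, 5 km): east 5 sin 139° = 3.28, north 5 cos 139° = -3.77
Leg 2 (166°, 2 km): east 2 sin 166° = 0.48, north 2 cos 166° = -1.94
Summing: 3.76 km east, -5.71 km north → (3.76, -5.71).

(3.76, -5.71)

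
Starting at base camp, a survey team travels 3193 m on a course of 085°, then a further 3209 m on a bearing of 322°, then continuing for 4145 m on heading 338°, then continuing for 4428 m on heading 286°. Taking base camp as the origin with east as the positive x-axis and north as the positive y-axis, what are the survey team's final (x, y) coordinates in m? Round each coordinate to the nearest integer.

(-4604, 7871)

Leg 1 (085°, 3193 m): east 3193 sin 85° = 3180.85, north 3193 cos 85° = 278.29
Leg 2 (322°, 3209 m): east 3209 sin 322° = -1975.66, north 3209 cos 322° = 2528.73
Leg 3 (338°, 4145 m): east 4145 sin 338° = -1552.74, north 4145 cos 338° = 3843.18
Leg 4 (286°, 4428 m): east 4428 sin 286° = -4256.47, north 4428 cos 286° = 1220.52
Summing: -4604.02 m east, 7870.71 m north → (-4604, 7871).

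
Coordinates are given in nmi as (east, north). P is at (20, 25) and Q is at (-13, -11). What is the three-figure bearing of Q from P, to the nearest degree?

Δeast = -13 − 20 = -33.00; Δnorth = -11 − 25 = -36.00.
Bearing = atan2(Δeast, Δnorth) mod 360° = 222.51° ≈ 223°.

223°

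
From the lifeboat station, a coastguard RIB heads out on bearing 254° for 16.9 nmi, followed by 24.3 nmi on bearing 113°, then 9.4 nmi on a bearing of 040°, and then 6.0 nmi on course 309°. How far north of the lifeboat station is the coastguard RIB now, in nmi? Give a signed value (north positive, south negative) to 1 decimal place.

Leg 1 (254°, 16.9 nmi): east 16.9 sin 254° = -16.25, north 16.9 cos 254° = -4.66
Leg 2 (113°, 24.3 nmi): east 24.3 sin 113° = 22.37, north 24.3 cos 113° = -9.49
Leg 3 (040°, 9.4 nmi): east 9.4 sin 40° = 6.04, north 9.4 cos 40° = 7.20
Leg 4 (309°, 6.0 nmi): east 6.0 sin 309° = -4.66, north 6.0 cos 309° = 3.78
Net north component: -3.18 nmi.

-3.2 nmi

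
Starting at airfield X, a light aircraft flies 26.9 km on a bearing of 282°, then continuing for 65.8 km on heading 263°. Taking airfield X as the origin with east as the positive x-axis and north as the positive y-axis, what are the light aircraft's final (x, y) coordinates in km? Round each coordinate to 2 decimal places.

(-91.62, -2.43)

Leg 1 (282°, 26.9 km): east 26.9 sin 282° = -26.31, north 26.9 cos 282° = 5.59
Leg 2 (263°, 65.8 km): east 65.8 sin 263° = -65.31, north 65.8 cos 263° = -8.02
Summing: -91.62 km east, -2.43 km north → (-91.62, -2.43).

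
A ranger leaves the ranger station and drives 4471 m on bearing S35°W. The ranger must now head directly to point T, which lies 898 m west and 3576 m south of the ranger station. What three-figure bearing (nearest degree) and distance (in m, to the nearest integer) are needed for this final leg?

Leg 1 (S35°W, 4471 m): east 4471 sin 215° = -2564.46, north 4471 cos 215° = -3662.43
Current position: (-2564.46, -3662.43). Target: (-898, -3576). Remaining: Δeast = 1666.46, Δnorth = 86.43.
Bearing = atan2(1666.46, 86.43) mod 360° = 87.03°; distance = √((1666.46)² + (86.43)²) = 1668.700 m.

087°, 1669 m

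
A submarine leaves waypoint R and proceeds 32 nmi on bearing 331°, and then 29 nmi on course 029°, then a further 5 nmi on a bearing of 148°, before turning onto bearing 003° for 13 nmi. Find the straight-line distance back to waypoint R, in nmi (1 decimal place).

62.1 nmi

Leg 1 (331°, 32 nmi): east 32 sin 331° = -15.51, north 32 cos 331° = 27.99
Leg 2 (029°, 29 nmi): east 29 sin 29° = 14.06, north 29 cos 29° = 25.36
Leg 3 (148°, 5 nmi): east 5 sin 148° = 2.65, north 5 cos 148° = -4.24
Leg 4 (003°, 13 nmi): east 13 sin 3° = 0.68, north 13 cos 3° = 12.98
Net: 1.88 east, 62.09 north. Distance = √((1.88)² + (62.09)²) = 62.122 nmi.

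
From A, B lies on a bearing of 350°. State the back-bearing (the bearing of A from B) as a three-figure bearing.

170°

Back-bearing = 350° − 180° = 170°.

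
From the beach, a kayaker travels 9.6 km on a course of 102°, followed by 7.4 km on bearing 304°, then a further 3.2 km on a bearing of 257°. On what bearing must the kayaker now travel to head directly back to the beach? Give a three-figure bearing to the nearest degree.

186°

Leg 1 (102°, 9.6 km): east 9.6 sin 102° = 9.39, north 9.6 cos 102° = -2.00
Leg 2 (304°, 7.4 km): east 7.4 sin 304° = -6.13, north 7.4 cos 304° = 4.14
Leg 3 (257°, 3.2 km): east 3.2 sin 257° = -3.12, north 3.2 cos 257° = -0.72
Net displacement: 0.14 east, 1.42 north. Direction back to start is (-0.14, -1.42): bearing = atan2(-0.14, -1.42) mod 360° = 185.52° ≈ 186°.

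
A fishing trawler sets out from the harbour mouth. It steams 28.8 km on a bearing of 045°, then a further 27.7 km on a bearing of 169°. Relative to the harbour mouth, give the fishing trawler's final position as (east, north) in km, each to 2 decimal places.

(25.65, -6.83)

Leg 1 (045°, 28.8 km): east 28.8 sin 45° = 20.36, north 28.8 cos 45° = 20.36
Leg 2 (169°, 27.7 km): east 27.7 sin 169° = 5.29, north 27.7 cos 169° = -27.19
Summing: 25.65 km east, -6.83 km north → (25.65, -6.83).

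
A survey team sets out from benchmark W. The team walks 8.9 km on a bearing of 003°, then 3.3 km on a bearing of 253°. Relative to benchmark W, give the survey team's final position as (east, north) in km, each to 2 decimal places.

Leg 1 (003°, 8.9 km): east 8.9 sin 3° = 0.47, north 8.9 cos 3° = 8.89
Leg 2 (253°, 3.3 km): east 3.3 sin 253° = -3.16, north 3.3 cos 253° = -0.96
Summing: -2.69 km east, 7.92 km north → (-2.69, 7.92).

(-2.69, 7.92)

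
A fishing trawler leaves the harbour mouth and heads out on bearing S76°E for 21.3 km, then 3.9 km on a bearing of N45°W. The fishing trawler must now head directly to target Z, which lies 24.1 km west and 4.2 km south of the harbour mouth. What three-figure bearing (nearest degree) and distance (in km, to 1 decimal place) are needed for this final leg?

Leg 1 (S76°E, 21.3 km): east 21.3 sin 104° = 20.67, north 21.3 cos 104° = -5.15
Leg 2 (N45°W, 3.9 km): east 3.9 sin 315° = -2.76, north 3.9 cos 315° = 2.76
Current position: (17.91, -2.40). Target: (-24.1, -4.2). Remaining: Δeast = -42.01, Δnorth = -1.80.
Bearing = atan2(-42.01, -1.80) mod 360° = 267.54°; distance = √((-42.01)² + (-1.80)²) = 42.048 km.

268°, 42.0 km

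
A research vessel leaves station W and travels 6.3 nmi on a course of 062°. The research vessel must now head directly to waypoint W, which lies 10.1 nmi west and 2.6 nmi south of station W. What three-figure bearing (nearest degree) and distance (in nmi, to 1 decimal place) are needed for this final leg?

250°, 16.6 nmi

Leg 1 (062°, 6.3 nmi): east 6.3 sin 62° = 5.56, north 6.3 cos 62° = 2.96
Current position: (5.56, 2.96). Target: (-10.1, -2.6). Remaining: Δeast = -15.66, Δnorth = -5.56.
Bearing = atan2(-15.66, -5.56) mod 360° = 250.46°; distance = √((-15.66)² + (-5.56)²) = 16.619 nmi.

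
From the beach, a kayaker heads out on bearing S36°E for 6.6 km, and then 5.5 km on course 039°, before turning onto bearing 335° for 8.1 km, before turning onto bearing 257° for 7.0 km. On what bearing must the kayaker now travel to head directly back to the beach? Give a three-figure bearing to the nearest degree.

Leg 1 (S36°E, 6.6 km): east 6.6 sin 144° = 3.88, north 6.6 cos 144° = -5.34
Leg 2 (039°, 5.5 km): east 5.5 sin 39° = 3.46, north 5.5 cos 39° = 4.27
Leg 3 (335°, 8.1 km): east 8.1 sin 335° = -3.42, north 8.1 cos 335° = 7.34
Leg 4 (257°, 7.0 km): east 7.0 sin 257° = -6.82, north 7.0 cos 257° = -1.57
Net displacement: -2.90 east, 4.70 north. Direction back to start is (2.90, -4.70): bearing = atan2(2.90, -4.70) mod 360° = 148.30° ≈ 148°.

148°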